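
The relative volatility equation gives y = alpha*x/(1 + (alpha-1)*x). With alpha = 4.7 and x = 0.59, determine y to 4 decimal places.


y = alpha*x / (1 + (alpha-1)*x)
y = 4.7*0.59 / (1 + (4.7-1)*0.59)
y = 2.773 / (1 + 2.183)
y = 2.773 / 3.183
y = 0.8712


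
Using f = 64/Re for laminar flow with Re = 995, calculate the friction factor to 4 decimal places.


f = 64 / Re
f = 64 / 995
f = 0.0643


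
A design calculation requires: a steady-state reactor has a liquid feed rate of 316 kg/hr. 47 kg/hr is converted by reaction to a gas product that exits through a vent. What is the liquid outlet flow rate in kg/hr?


Steady-state mass balance on the main outlet: F_out = F_in - F_removed
F_out = 316 - 47
F_out = 269 kg/hr


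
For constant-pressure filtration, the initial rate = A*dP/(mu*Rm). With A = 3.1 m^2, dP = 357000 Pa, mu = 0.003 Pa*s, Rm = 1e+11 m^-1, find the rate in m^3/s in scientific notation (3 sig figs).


rate = A * dP / (mu * Rm)
rate = 3.1 * 357000 / (0.003 * 1e+11)
rate = 1106700.0 / 3.000e+08
rate = 3.69e-03 m^3/s


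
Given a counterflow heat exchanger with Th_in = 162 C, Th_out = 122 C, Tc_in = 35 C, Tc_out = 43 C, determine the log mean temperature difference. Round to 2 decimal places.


dT1 = Th_in - Tc_out = 162 - 43 = 119
dT2 = Th_out - Tc_in = 122 - 35 = 87
LMTD = (dT1 - dT2) / ln(dT1/dT2)
LMTD = (119 - 87) / ln(119/87)
LMTD = 102.17 K


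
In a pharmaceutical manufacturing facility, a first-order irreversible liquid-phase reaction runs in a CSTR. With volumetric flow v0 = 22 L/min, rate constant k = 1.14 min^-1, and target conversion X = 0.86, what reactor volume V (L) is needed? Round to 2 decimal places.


V = v0 * X / (k * (1 - X))
V = 22 * 0.86 / (1.14 * (1 - 0.86))
V = 18.92 / (1.14 * 0.14)
V = 18.92 / 0.1596
V = 118.55 L


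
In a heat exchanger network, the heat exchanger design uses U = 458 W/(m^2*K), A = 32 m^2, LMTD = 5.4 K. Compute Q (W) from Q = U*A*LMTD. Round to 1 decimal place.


Q = U * A * LMTD
Q = 458 * 32 * 5.4
Q = 79142.4 W


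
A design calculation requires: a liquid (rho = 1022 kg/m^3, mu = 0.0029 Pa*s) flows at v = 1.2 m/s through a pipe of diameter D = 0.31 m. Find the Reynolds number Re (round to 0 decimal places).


Re = rho * v * D / mu
Re = 1022 * 1.2 * 0.31 / 0.0029
Re = 380.184 / 0.0029
Re = 131098


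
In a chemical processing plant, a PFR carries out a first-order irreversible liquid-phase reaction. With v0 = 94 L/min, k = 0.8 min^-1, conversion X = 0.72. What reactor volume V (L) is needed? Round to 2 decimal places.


V = (v0/k) * ln(1/(1-X))
V = (94/0.8) * ln(1/(1-0.72))
V = 117.5 * ln(3.571429)
V = 117.5 * 1.272966
V = 149.57 L


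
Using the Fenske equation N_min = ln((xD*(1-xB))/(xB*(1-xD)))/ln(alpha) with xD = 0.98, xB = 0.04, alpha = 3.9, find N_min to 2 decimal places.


N_min = ln((xD*(1-xB))/(xB*(1-xD))) / ln(alpha)
Numerator inside ln: 0.9408 / 0.0008 = 1176.0
ln(1176.0) = 7.069874
ln(alpha) = ln(3.9) = 1.360977
N_min = 7.069874 / 1.360977 = 5.19


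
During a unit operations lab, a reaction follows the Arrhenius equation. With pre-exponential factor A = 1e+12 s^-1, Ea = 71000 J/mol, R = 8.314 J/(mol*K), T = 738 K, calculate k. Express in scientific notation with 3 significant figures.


k = A * exp(-Ea/(R*T))
k = 1e+12 * exp(-71000 / (8.314 * 738))
k = 1e+12 * exp(-11.571561)
k = 9.43e+06


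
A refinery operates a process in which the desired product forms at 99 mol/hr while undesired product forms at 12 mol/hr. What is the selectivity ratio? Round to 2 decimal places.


S = desired product rate / undesired product rate
S = 99 / 12
S = 8.25


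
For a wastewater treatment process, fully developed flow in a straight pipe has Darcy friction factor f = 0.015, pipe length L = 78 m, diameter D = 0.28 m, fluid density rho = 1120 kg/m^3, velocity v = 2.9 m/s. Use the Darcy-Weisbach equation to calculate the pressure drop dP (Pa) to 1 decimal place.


dP = f * (L/D) * (rho*v^2/2)
dP = 0.015 * (78/0.28) * (1120*2.9^2/2)
L/D = 278.57142857
rho*v^2/2 = 1120*8.41/2 = 4709.6
dP = 0.015 * 278.57142857 * 4709.6
dP = 19679.4 Pa


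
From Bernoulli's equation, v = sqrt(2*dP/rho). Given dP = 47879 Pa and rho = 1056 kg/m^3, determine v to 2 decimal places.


v = sqrt(2*dP/rho)
v = sqrt(2*47879/1056)
v = sqrt(90.679924)
v = 9.52 m/s


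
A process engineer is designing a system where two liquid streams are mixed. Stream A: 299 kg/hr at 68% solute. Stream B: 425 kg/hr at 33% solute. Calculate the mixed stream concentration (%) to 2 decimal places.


Mass balance on solute: F1*x1 + F2*x2 = F3*x3
F3 = F1 + F2 = 299 + 425 = 724 kg/hr
x3 = (F1*x1 + F2*x2)/F3
x3 = (299*0.68 + 425*0.33) / 724
x3 = 47.45%


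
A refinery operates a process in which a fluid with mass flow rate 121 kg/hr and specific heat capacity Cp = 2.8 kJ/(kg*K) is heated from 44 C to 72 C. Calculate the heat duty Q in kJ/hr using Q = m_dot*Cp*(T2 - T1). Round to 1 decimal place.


Q = m_dot * Cp * (T2 - T1)
Q = 121 * 2.8 * (72 - 44)
Q = 121 * 2.8 * 28
Q = 9486.4 kJ/hr


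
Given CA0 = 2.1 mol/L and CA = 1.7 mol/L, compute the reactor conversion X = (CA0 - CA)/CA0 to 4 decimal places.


X = (CA0 - CA) / CA0
X = (2.1 - 1.7) / 2.1
X = 0.4 / 2.1
X = 0.1905


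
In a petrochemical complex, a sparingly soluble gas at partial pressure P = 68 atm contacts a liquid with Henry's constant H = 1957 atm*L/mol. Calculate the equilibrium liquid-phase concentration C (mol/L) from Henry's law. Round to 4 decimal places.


C = P / H
C = 68 / 1957
C = 0.0347 mol/L


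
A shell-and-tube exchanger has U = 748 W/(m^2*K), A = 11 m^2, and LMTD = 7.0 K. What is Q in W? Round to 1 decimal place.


Q = U * A * LMTD
Q = 748 * 11 * 7.0
Q = 57596.0 W


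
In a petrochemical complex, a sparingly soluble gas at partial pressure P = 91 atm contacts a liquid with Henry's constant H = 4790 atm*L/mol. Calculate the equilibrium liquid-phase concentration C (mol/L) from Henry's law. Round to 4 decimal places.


C = P / H
C = 91 / 4790
C = 0.0190 mol/L


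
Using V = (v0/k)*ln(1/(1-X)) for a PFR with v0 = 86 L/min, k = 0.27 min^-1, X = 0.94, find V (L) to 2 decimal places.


V = (v0/k) * ln(1/(1-X))
V = (86/0.27) * ln(1/(1-0.94))
V = 318.518519 * ln(16.666667)
V = 318.518519 * 2.813411
V = 896.12 L


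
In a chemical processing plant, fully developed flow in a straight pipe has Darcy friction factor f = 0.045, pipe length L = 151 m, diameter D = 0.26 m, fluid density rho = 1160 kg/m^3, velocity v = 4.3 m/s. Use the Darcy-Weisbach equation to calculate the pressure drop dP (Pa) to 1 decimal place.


dP = f * (L/D) * (rho*v^2/2)
dP = 0.045 * (151/0.26) * (1160*4.3^2/2)
L/D = 580.76923077
rho*v^2/2 = 1160*18.49/2 = 10724.2
dP = 0.045 * 580.76923077 * 10724.2
dP = 280272.8 Pa


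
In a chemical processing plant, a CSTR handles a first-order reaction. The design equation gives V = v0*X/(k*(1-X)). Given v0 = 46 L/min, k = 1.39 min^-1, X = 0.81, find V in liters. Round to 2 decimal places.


V = v0 * X / (k * (1 - X))
V = 46 * 0.81 / (1.39 * (1 - 0.81))
V = 37.26 / (1.39 * 0.19)
V = 37.26 / 0.2641
V = 141.08 L


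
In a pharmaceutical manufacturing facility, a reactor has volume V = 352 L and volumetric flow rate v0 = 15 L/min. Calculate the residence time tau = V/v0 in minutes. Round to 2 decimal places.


tau = V / v0
tau = 352 / 15
tau = 23.47 min


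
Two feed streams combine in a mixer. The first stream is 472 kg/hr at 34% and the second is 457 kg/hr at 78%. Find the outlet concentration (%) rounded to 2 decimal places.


Mass balance on solute: F1*x1 + F2*x2 = F3*x3
F3 = F1 + F2 = 472 + 457 = 929 kg/hr
x3 = (F1*x1 + F2*x2)/F3
x3 = (472*0.34 + 457*0.78) / 929
x3 = 55.64%


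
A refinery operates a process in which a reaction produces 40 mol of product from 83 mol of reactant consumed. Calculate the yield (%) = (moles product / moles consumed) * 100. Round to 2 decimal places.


Yield = (moles product / moles consumed) * 100%
Yield = (40 / 83) * 100
Yield = 0.4819 * 100
Yield = 48.19%


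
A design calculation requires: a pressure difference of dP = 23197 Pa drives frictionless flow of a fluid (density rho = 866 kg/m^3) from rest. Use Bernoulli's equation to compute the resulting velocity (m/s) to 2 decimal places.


v = sqrt(2*dP/rho)
v = sqrt(2*23197/866)
v = sqrt(53.572748)
v = 7.32 m/s


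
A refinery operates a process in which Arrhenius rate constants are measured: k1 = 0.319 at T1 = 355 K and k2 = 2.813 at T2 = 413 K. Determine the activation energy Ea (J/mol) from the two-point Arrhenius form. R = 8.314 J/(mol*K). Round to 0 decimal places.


Ea = R * ln(k2/k1) / (1/T1 - 1/T2)
ln(k2/k1) = ln(2.813/0.319) = 2.1768157
1/T1 - 1/T2 = 1/355 - 1/413 = 0.000395593902
Ea = 8.314 * 2.1768157 / 0.000395593902
Ea = 45749 J/mol


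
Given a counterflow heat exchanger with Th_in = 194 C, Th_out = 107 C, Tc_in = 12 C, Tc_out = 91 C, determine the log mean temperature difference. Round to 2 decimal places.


dT1 = Th_in - Tc_out = 194 - 91 = 103
dT2 = Th_out - Tc_in = 107 - 12 = 95
LMTD = (dT1 - dT2) / ln(dT1/dT2)
LMTD = (103 - 95) / ln(103/95)
LMTD = 98.95 K


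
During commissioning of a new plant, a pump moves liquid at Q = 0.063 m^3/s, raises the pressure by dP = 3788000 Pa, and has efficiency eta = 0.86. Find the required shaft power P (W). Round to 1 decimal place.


P = Q * dP / eta
P = 0.063 * 3788000 / 0.86
P = 238644.0 / 0.86
P = 277493.0 W


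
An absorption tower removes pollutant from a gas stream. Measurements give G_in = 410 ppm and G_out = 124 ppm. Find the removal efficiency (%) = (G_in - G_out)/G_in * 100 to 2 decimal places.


Efficiency = (G_in - G_out) / G_in * 100%
Efficiency = (410 - 124) / 410 * 100
Efficiency = 286 / 410 * 100
Efficiency = 69.76%


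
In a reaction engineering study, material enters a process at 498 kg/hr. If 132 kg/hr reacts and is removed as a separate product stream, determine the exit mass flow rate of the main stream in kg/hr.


Steady-state mass balance on the main outlet: F_out = F_in - F_removed
F_out = 498 - 132
F_out = 366 kg/hr


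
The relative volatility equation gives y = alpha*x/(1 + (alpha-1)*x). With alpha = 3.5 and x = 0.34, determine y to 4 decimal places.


y = alpha*x / (1 + (alpha-1)*x)
y = 3.5*0.34 / (1 + (3.5-1)*0.34)
y = 1.19 / (1 + 0.85)
y = 1.19 / 1.85
y = 0.6432


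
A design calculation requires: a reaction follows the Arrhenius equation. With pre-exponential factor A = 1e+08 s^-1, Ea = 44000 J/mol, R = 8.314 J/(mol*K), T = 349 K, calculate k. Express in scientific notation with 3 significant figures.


k = A * exp(-Ea/(R*T))
k = 1e+08 * exp(-44000 / (8.314 * 349))
k = 1e+08 * exp(-15.164121)
k = 2.60e+01


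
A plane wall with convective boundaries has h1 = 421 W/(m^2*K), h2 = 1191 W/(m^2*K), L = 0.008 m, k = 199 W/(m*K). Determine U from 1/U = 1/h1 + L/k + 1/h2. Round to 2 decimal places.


1/U = 1/h1 + L/k + 1/h2
1/U = 1/421 + 0.008/199 + 1/1191
1/U = 0.0023752969 + 4.0201e-05 + 0.0008396306
1/U = 0.0032551285
U = 307.21 W/(m^2*K)


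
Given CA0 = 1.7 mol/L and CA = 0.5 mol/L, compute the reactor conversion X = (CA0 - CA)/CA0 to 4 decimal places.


X = (CA0 - CA) / CA0
X = (1.7 - 0.5) / 1.7
X = 1.2 / 1.7
X = 0.7059


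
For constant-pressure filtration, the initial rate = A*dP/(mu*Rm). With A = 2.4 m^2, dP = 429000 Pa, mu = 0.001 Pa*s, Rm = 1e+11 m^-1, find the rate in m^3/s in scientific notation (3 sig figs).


rate = A * dP / (mu * Rm)
rate = 2.4 * 429000 / (0.001 * 1e+11)
rate = 1029600.0 / 1.000e+08
rate = 1.03e-02 m^3/s


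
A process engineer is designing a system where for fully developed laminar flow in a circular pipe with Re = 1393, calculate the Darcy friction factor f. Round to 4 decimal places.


f = 64 / Re
f = 64 / 1393
f = 0.0459


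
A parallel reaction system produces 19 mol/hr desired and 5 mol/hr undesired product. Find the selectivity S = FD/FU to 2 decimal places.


S = desired product rate / undesired product rate
S = 19 / 5
S = 3.80


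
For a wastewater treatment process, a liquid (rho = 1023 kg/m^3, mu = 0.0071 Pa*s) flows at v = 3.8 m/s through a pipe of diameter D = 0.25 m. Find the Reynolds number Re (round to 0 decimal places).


Re = rho * v * D / mu
Re = 1023 * 3.8 * 0.25 / 0.0071
Re = 971.85 / 0.0071
Re = 136880


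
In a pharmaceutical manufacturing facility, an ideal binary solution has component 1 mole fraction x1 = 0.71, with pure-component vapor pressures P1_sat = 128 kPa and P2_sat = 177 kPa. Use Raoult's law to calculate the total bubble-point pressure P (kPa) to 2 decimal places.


P = x1*P1_sat + x2*P2_sat
x2 = 1 - x1 = 1 - 0.71 = 0.29
P = 0.71*128 + 0.29*177
P = 90.88 + 51.33
P = 142.21 kPa


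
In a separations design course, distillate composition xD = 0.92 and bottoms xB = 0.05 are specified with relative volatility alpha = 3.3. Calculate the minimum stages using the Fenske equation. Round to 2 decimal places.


N_min = ln((xD*(1-xB))/(xB*(1-xD))) / ln(alpha)
Numerator inside ln: 0.874 / 0.004 = 218.5
ln(218.5) = 5.386786
ln(alpha) = ln(3.3) = 1.193922
N_min = 5.386786 / 1.193922 = 4.51


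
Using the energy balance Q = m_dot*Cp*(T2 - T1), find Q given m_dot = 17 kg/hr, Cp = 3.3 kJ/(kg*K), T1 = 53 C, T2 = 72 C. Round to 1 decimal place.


Q = m_dot * Cp * (T2 - T1)
Q = 17 * 3.3 * (72 - 53)
Q = 17 * 3.3 * 19
Q = 1065.9 kJ/hr


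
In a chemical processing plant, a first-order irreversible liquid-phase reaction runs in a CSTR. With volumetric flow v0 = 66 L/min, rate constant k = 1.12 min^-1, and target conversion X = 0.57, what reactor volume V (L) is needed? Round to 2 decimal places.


V = v0 * X / (k * (1 - X))
V = 66 * 0.57 / (1.12 * (1 - 0.57))
V = 37.62 / (1.12 * 0.43)
V = 37.62 / 0.4816
V = 78.11 L


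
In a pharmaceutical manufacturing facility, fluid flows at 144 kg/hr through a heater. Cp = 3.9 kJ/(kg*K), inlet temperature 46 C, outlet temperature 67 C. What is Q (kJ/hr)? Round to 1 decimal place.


Q = m_dot * Cp * (T2 - T1)
Q = 144 * 3.9 * (67 - 46)
Q = 144 * 3.9 * 21
Q = 11793.6 kJ/hr


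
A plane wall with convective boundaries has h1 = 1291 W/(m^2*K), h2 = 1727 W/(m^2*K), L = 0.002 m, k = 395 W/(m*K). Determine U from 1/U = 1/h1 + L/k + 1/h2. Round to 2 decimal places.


1/U = 1/h1 + L/k + 1/h2
1/U = 1/1291 + 0.002/395 + 1/1727
1/U = 0.0007745933 + 5.0633e-06 + 0.0005790388
1/U = 0.0013586954
U = 736.00 W/(m^2*K)


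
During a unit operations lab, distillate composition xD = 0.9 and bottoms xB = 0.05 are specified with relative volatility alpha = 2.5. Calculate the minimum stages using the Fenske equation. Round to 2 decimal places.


N_min = ln((xD*(1-xB))/(xB*(1-xD))) / ln(alpha)
Numerator inside ln: 0.855 / 0.005 = 171.0
ln(171.0) = 5.141664
ln(alpha) = ln(2.5) = 0.916291
N_min = 5.141664 / 0.916291 = 5.61


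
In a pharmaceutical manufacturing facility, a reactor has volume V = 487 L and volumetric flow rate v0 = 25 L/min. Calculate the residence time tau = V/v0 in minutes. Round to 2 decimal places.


tau = V / v0
tau = 487 / 25
tau = 19.48 min


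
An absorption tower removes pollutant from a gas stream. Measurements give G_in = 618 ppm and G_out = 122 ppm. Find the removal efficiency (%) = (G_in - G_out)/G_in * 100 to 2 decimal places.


Efficiency = (G_in - G_out) / G_in * 100%
Efficiency = (618 - 122) / 618 * 100
Efficiency = 496 / 618 * 100
Efficiency = 80.26%


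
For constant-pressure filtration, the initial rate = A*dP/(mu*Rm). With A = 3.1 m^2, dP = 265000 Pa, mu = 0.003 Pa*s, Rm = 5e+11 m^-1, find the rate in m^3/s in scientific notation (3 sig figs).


rate = A * dP / (mu * Rm)
rate = 3.1 * 265000 / (0.003 * 5e+11)
rate = 821500.0 / 1.500e+09
rate = 5.48e-04 m^3/s


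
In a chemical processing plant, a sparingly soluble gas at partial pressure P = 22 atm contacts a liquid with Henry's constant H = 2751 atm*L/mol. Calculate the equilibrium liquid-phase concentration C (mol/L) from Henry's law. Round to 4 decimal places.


C = P / H
C = 22 / 2751
C = 0.0080 mol/L


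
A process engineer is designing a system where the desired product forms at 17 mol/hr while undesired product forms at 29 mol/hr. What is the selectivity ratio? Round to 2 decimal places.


S = desired product rate / undesired product rate
S = 17 / 29
S = 0.59


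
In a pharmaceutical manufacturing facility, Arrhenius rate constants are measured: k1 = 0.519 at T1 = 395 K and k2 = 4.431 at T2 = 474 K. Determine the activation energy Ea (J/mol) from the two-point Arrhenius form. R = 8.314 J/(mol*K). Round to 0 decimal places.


Ea = R * ln(k2/k1) / (1/T1 - 1/T2)
ln(k2/k1) = ln(4.431/0.519) = 2.1444767
1/T1 - 1/T2 = 1/395 - 1/474 = 0.000421940928
Ea = 8.314 * 2.1444767 / 0.000421940928
Ea = 42255 J/mol


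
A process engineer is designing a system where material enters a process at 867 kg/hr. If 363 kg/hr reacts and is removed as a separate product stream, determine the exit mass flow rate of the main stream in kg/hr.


Steady-state mass balance on the main outlet: F_out = F_in - F_removed
F_out = 867 - 363
F_out = 504 kg/hr


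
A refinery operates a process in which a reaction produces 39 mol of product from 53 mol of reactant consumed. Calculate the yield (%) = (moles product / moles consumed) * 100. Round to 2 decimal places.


Yield = (moles product / moles consumed) * 100%
Yield = (39 / 53) * 100
Yield = 0.7358 * 100
Yield = 73.58%


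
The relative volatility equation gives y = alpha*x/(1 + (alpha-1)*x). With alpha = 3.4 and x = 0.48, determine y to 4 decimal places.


y = alpha*x / (1 + (alpha-1)*x)
y = 3.4*0.48 / (1 + (3.4-1)*0.48)
y = 1.632 / (1 + 1.152)
y = 1.632 / 2.152
y = 0.7584


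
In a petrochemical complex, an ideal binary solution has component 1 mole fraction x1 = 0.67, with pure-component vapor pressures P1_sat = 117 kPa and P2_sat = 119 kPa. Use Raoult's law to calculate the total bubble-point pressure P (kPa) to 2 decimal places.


P = x1*P1_sat + x2*P2_sat
x2 = 1 - x1 = 1 - 0.67 = 0.33
P = 0.67*117 + 0.33*119
P = 78.39 + 39.27
P = 117.66 kPa


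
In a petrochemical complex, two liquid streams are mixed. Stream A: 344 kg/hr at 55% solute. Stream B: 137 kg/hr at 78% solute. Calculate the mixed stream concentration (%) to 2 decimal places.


Mass balance on solute: F1*x1 + F2*x2 = F3*x3
F3 = F1 + F2 = 344 + 137 = 481 kg/hr
x3 = (F1*x1 + F2*x2)/F3
x3 = (344*0.55 + 137*0.78) / 481
x3 = 61.55%


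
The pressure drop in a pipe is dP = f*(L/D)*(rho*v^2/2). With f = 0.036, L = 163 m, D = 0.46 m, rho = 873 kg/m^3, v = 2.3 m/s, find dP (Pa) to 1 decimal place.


dP = f * (L/D) * (rho*v^2/2)
dP = 0.036 * (163/0.46) * (873*2.3^2/2)
L/D = 354.34782609
rho*v^2/2 = 873*5.29/2 = 2309.085
dP = 0.036 * 354.34782609 * 2309.085
dP = 29455.9 Pa


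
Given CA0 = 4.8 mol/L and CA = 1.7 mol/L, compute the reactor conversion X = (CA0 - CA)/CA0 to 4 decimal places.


X = (CA0 - CA) / CA0
X = (4.8 - 1.7) / 4.8
X = 3.1 / 4.8
X = 0.6458


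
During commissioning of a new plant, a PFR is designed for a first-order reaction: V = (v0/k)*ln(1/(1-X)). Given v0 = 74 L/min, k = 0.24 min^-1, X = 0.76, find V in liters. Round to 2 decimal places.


V = (v0/k) * ln(1/(1-X))
V = (74/0.24) * ln(1/(1-0.76))
V = 308.333333 * ln(4.166667)
V = 308.333333 * 1.427116
V = 440.03 L


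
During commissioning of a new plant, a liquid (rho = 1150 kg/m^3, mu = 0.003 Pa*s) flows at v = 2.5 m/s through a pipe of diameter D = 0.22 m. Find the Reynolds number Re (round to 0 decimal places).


Re = rho * v * D / mu
Re = 1150 * 2.5 * 0.22 / 0.003
Re = 632.5 / 0.003
Re = 210833


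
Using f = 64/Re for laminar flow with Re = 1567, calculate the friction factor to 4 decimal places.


f = 64 / Re
f = 64 / 1567
f = 0.0408


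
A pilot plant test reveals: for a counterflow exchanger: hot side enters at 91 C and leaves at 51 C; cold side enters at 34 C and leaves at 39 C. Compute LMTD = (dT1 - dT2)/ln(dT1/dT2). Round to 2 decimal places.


dT1 = Th_in - Tc_out = 91 - 39 = 52
dT2 = Th_out - Tc_in = 51 - 34 = 17
LMTD = (dT1 - dT2) / ln(dT1/dT2)
LMTD = (52 - 17) / ln(52/17)
LMTD = 31.31 K


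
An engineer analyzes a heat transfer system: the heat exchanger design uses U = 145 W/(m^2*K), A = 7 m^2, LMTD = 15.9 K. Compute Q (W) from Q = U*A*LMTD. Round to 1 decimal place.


Q = U * A * LMTD
Q = 145 * 7 * 15.9
Q = 16138.5 W


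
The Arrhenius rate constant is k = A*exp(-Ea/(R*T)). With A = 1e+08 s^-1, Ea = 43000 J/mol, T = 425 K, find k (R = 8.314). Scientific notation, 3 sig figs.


k = A * exp(-Ea/(R*T))
k = 1e+08 * exp(-43000 / (8.314 * 425))
k = 1e+08 * exp(-12.16941)
k = 5.19e+02


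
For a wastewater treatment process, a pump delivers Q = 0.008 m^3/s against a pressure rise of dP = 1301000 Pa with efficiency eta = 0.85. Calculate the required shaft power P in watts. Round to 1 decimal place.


P = Q * dP / eta
P = 0.008 * 1301000 / 0.85
P = 10408.0 / 0.85
P = 12244.7 W


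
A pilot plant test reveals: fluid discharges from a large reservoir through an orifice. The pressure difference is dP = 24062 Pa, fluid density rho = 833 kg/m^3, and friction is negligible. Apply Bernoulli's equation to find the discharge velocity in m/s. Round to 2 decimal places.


v = sqrt(2*dP/rho)
v = sqrt(2*24062/833)
v = sqrt(57.771909)
v = 7.60 m/s


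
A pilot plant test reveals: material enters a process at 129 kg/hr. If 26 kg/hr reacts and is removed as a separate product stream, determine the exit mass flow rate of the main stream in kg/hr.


Steady-state mass balance on the main outlet: F_out = F_in - F_removed
F_out = 129 - 26
F_out = 103 kg/hr


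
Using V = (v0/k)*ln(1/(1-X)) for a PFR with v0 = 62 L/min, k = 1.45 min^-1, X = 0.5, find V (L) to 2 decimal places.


V = (v0/k) * ln(1/(1-X))
V = (62/1.45) * ln(1/(1-0.5))
V = 42.758621 * ln(2.0)
V = 42.758621 * 0.693147
V = 29.64 L


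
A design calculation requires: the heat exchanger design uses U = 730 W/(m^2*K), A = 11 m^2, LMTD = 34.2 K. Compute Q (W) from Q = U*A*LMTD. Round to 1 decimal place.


Q = U * A * LMTD
Q = 730 * 11 * 34.2
Q = 274626.0 W


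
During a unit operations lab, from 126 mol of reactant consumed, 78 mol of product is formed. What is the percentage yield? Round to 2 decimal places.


Yield = (moles product / moles consumed) * 100%
Yield = (78 / 126) * 100
Yield = 0.619 * 100
Yield = 61.90%


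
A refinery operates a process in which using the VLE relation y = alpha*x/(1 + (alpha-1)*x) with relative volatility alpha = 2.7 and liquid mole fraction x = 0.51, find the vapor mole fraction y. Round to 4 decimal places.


y = alpha*x / (1 + (alpha-1)*x)
y = 2.7*0.51 / (1 + (2.7-1)*0.51)
y = 1.377 / (1 + 0.867)
y = 1.377 / 1.867
y = 0.7375


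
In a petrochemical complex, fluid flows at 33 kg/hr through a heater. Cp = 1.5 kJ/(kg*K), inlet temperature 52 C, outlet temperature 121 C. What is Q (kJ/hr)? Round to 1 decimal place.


Q = m_dot * Cp * (T2 - T1)
Q = 33 * 1.5 * (121 - 52)
Q = 33 * 1.5 * 69
Q = 3415.5 kJ/hr


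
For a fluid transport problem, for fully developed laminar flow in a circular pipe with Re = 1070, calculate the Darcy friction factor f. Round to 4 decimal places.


f = 64 / Re
f = 64 / 1070
f = 0.0598


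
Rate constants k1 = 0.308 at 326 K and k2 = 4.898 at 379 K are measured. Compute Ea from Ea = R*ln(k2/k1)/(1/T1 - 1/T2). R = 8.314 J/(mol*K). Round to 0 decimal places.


Ea = R * ln(k2/k1) / (1/T1 - 1/T2)
ln(k2/k1) = ln(4.898/0.308) = 2.7664825
1/T1 - 1/T2 = 1/326 - 1/379 = 0.000428962235
Ea = 8.314 * 2.7664825 / 0.000428962235
Ea = 53619 J/mol


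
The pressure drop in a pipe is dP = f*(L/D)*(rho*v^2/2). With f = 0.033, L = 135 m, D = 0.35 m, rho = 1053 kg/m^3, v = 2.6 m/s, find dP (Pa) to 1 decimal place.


dP = f * (L/D) * (rho*v^2/2)
dP = 0.033 * (135/0.35) * (1053*2.6^2/2)
L/D = 385.71428571
rho*v^2/2 = 1053*6.76/2 = 3559.14
dP = 0.033 * 385.71428571 * 3559.14
dP = 45302.8 Pa


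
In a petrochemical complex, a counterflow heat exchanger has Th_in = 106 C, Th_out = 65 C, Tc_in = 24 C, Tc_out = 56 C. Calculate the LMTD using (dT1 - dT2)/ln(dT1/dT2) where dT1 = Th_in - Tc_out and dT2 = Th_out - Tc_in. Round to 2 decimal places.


dT1 = Th_in - Tc_out = 106 - 56 = 50
dT2 = Th_out - Tc_in = 65 - 24 = 41
LMTD = (dT1 - dT2) / ln(dT1/dT2)
LMTD = (50 - 41) / ln(50/41)
LMTD = 45.35 K


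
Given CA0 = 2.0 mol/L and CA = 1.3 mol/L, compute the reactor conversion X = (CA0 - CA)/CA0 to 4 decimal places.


X = (CA0 - CA) / CA0
X = (2.0 - 1.3) / 2.0
X = 0.7 / 2.0
X = 0.3500


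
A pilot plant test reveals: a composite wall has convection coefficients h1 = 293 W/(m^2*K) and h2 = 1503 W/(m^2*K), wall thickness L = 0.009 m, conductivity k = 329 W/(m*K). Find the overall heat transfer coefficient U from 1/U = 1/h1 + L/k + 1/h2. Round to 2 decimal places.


1/U = 1/h1 + L/k + 1/h2
1/U = 1/293 + 0.009/329 + 1/1503
1/U = 0.0034129693 + 2.73556e-05 + 0.000665336
1/U = 0.0041056609
U = 243.57 W/(m^2*K)


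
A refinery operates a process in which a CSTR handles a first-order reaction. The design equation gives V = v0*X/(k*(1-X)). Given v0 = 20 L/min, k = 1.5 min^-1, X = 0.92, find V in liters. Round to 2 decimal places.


V = v0 * X / (k * (1 - X))
V = 20 * 0.92 / (1.5 * (1 - 0.92))
V = 18.4 / (1.5 * 0.08)
V = 18.4 / 0.12
V = 153.33 L


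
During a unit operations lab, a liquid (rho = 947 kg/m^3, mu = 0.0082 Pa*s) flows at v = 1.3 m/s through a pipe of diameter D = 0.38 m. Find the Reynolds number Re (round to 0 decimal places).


Re = rho * v * D / mu
Re = 947 * 1.3 * 0.38 / 0.0082
Re = 467.818 / 0.0082
Re = 57051


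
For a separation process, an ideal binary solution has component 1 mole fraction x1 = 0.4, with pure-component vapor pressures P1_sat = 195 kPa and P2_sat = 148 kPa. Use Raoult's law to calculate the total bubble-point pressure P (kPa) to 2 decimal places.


P = x1*P1_sat + x2*P2_sat
x2 = 1 - x1 = 1 - 0.4 = 0.6
P = 0.4*195 + 0.6*148
P = 78.0 + 88.8
P = 166.80 kPa


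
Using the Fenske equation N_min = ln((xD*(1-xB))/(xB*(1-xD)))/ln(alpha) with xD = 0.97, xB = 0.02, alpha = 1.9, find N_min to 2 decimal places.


N_min = ln((xD*(1-xB))/(xB*(1-xD))) / ln(alpha)
Numerator inside ln: 0.9506 / 0.0006 = 1584.333333
ln(1584.333333) = 7.367919
ln(alpha) = ln(1.9) = 0.641854
N_min = 7.367919 / 0.641854 = 11.48


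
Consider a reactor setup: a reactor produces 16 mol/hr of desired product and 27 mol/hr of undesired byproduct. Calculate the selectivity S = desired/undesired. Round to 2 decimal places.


S = desired product rate / undesired product rate
S = 16 / 27
S = 0.59


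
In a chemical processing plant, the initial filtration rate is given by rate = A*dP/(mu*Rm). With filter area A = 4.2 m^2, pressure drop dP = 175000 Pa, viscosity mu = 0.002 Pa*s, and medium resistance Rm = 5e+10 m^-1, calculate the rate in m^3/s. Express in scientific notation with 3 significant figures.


rate = A * dP / (mu * Rm)
rate = 4.2 * 175000 / (0.002 * 5e+10)
rate = 735000.0 / 1.000e+08
rate = 7.35e-03 m^3/s


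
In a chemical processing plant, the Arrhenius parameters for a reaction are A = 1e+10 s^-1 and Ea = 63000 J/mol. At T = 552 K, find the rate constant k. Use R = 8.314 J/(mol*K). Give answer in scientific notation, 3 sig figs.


k = A * exp(-Ea/(R*T))
k = 1e+10 * exp(-63000 / (8.314 * 552))
k = 1e+10 * exp(-13.7275)
k = 1.09e+04


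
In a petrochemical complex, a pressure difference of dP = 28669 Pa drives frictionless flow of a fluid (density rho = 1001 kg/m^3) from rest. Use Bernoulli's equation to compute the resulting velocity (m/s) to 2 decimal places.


v = sqrt(2*dP/rho)
v = sqrt(2*28669/1001)
v = sqrt(57.280719)
v = 7.57 m/s


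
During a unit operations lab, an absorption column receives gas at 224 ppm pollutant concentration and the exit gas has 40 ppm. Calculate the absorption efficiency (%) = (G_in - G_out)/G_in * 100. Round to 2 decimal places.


Efficiency = (G_in - G_out) / G_in * 100%
Efficiency = (224 - 40) / 224 * 100
Efficiency = 184 / 224 * 100
Efficiency = 82.14%


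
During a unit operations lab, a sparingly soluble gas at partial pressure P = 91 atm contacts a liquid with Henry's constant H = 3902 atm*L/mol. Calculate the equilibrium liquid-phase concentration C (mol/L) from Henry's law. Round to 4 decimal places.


C = P / H
C = 91 / 3902
C = 0.0233 mol/L


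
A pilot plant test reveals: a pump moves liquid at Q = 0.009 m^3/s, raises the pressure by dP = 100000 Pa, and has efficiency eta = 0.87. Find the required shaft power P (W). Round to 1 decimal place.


P = Q * dP / eta
P = 0.009 * 100000 / 0.87
P = 900.0 / 0.87
P = 1034.5 W


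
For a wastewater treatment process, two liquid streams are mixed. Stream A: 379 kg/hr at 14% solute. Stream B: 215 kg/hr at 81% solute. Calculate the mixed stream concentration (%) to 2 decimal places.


Mass balance on solute: F1*x1 + F2*x2 = F3*x3
F3 = F1 + F2 = 379 + 215 = 594 kg/hr
x3 = (F1*x1 + F2*x2)/F3
x3 = (379*0.14 + 215*0.81) / 594
x3 = 38.25%


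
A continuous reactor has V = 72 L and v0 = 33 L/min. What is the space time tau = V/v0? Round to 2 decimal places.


tau = V / v0
tau = 72 / 33
tau = 2.18 min


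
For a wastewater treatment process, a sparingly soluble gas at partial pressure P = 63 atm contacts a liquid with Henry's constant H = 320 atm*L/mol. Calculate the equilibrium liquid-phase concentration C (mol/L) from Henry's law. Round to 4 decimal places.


C = P / H
C = 63 / 320
C = 0.1969 mol/L


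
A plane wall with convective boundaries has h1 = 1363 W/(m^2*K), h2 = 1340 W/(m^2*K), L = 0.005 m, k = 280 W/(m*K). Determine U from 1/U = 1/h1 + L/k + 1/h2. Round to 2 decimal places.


1/U = 1/h1 + L/k + 1/h2
1/U = 1/1363 + 0.005/280 + 1/1340
1/U = 0.0007336757 + 1.78571e-05 + 0.0007462687
1/U = 0.0014978015
U = 667.65 W/(m^2*K)


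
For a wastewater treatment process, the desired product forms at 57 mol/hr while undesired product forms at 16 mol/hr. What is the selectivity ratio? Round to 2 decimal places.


S = desired product rate / undesired product rate
S = 57 / 16
S = 3.56


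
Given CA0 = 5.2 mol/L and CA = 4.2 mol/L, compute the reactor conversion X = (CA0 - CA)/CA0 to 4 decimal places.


X = (CA0 - CA) / CA0
X = (5.2 - 4.2) / 5.2
X = 1.0 / 5.2
X = 0.1923


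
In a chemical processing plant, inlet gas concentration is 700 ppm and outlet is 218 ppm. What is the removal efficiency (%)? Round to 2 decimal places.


Efficiency = (G_in - G_out) / G_in * 100%
Efficiency = (700 - 218) / 700 * 100
Efficiency = 482 / 700 * 100
Efficiency = 68.86%


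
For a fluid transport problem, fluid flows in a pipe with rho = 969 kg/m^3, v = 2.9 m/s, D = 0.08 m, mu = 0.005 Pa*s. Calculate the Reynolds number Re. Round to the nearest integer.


Re = rho * v * D / mu
Re = 969 * 2.9 * 0.08 / 0.005
Re = 224.808 / 0.005
Re = 44962


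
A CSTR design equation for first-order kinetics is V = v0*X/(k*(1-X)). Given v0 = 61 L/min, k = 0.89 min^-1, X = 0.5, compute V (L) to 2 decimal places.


V = v0 * X / (k * (1 - X))
V = 61 * 0.5 / (0.89 * (1 - 0.5))
V = 30.5 / (0.89 * 0.5)
V = 30.5 / 0.445
V = 68.54 L


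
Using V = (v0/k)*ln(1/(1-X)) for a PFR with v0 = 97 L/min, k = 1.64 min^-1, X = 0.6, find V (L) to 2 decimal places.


V = (v0/k) * ln(1/(1-X))
V = (97/1.64) * ln(1/(1-0.6))
V = 59.146341 * ln(2.5)
V = 59.146341 * 0.916291
V = 54.20 L


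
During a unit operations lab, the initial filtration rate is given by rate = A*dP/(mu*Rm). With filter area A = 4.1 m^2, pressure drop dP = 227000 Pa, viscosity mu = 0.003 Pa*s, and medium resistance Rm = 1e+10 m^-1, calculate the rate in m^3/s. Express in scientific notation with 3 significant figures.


rate = A * dP / (mu * Rm)
rate = 4.1 * 227000 / (0.003 * 1e+10)
rate = 930700.0 / 3.000e+07
rate = 3.10e-02 m^3/s


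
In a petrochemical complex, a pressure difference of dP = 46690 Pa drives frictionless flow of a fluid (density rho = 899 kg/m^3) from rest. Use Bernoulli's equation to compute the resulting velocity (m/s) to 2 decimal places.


v = sqrt(2*dP/rho)
v = sqrt(2*46690/899)
v = sqrt(103.870968)
v = 10.19 m/s


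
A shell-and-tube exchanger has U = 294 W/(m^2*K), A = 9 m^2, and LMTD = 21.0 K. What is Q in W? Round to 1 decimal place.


Q = U * A * LMTD
Q = 294 * 9 * 21.0
Q = 55566.0 W


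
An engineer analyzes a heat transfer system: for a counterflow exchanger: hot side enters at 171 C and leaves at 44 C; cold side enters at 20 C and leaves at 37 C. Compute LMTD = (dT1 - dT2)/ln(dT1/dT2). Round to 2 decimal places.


dT1 = Th_in - Tc_out = 171 - 37 = 134
dT2 = Th_out - Tc_in = 44 - 20 = 24
LMTD = (dT1 - dT2) / ln(dT1/dT2)
LMTD = (134 - 24) / ln(134/24)
LMTD = 63.96 K


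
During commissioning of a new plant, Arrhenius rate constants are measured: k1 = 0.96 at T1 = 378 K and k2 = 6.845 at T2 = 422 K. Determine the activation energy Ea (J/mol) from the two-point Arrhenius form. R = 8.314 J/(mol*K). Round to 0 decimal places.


Ea = R * ln(k2/k1) / (1/T1 - 1/T2)
ln(k2/k1) = ln(6.845/0.96) = 1.9643405
1/T1 - 1/T2 = 1/378 - 1/422 = 0.000275834399
Ea = 8.314 * 1.9643405 / 0.000275834399
Ea = 59208 J/mol


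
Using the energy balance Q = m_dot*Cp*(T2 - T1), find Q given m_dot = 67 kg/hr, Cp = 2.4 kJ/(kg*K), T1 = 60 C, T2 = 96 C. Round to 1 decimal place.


Q = m_dot * Cp * (T2 - T1)
Q = 67 * 2.4 * (96 - 60)
Q = 67 * 2.4 * 36
Q = 5788.8 kJ/hr


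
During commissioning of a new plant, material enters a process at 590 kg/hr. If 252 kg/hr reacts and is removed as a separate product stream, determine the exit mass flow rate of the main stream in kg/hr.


Steady-state mass balance on the main outlet: F_out = F_in - F_removed
F_out = 590 - 252
F_out = 338 kg/hr


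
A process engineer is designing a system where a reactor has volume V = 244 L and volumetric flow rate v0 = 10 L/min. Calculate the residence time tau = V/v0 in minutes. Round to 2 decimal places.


tau = V / v0
tau = 244 / 10
tau = 24.40 min


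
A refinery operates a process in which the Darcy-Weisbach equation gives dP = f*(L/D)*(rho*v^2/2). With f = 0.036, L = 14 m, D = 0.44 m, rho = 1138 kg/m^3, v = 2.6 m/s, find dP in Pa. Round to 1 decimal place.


dP = f * (L/D) * (rho*v^2/2)
dP = 0.036 * (14/0.44) * (1138*2.6^2/2)
L/D = 31.81818182
rho*v^2/2 = 1138*6.76/2 = 3846.44
dP = 0.036 * 31.81818182 * 3846.44
dP = 4405.9 Pa


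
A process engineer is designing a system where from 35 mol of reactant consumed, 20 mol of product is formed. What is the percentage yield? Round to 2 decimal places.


Yield = (moles product / moles consumed) * 100%
Yield = (20 / 35) * 100
Yield = 0.5714 * 100
Yield = 57.14%


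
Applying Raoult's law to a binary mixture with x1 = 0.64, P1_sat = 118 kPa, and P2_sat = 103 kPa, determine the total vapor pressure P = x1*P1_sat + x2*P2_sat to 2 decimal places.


P = x1*P1_sat + x2*P2_sat
x2 = 1 - x1 = 1 - 0.64 = 0.36
P = 0.64*118 + 0.36*103
P = 75.52 + 37.08
P = 112.60 kPa


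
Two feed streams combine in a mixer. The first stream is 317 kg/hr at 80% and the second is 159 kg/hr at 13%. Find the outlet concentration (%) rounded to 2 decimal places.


Mass balance on solute: F1*x1 + F2*x2 = F3*x3
F3 = F1 + F2 = 317 + 159 = 476 kg/hr
x3 = (F1*x1 + F2*x2)/F3
x3 = (317*0.8 + 159*0.13) / 476
x3 = 57.62%


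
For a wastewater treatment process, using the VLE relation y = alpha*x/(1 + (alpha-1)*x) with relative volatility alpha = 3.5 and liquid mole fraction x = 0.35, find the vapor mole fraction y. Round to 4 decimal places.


y = alpha*x / (1 + (alpha-1)*x)
y = 3.5*0.35 / (1 + (3.5-1)*0.35)
y = 1.225 / (1 + 0.875)
y = 1.225 / 1.875
y = 0.6533


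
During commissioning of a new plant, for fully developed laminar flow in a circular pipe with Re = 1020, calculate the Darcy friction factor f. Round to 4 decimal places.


f = 64 / Re
f = 64 / 1020
f = 0.0627


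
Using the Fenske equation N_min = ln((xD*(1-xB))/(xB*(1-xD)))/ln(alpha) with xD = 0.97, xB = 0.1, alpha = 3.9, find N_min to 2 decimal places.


N_min = ln((xD*(1-xB))/(xB*(1-xD))) / ln(alpha)
Numerator inside ln: 0.873 / 0.003 = 291.0
ln(291.0) = 5.673323
ln(alpha) = ln(3.9) = 1.360977
N_min = 5.673323 / 1.360977 = 4.17


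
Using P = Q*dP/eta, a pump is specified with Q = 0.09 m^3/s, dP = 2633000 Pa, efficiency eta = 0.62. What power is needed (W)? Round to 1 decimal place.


P = Q * dP / eta
P = 0.09 * 2633000 / 0.62
P = 236970.0 / 0.62
P = 382209.7 W


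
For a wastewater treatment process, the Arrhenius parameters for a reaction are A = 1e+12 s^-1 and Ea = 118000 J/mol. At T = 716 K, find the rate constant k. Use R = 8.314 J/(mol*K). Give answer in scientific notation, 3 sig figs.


k = A * exp(-Ea/(R*T))
k = 1e+12 * exp(-118000 / (8.314 * 716))
k = 1e+12 * exp(-19.822525)
k = 2.46e+03


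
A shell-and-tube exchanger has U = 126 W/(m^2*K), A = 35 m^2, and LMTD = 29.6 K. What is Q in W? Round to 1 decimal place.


Q = U * A * LMTD
Q = 126 * 35 * 29.6
Q = 130536.0 W


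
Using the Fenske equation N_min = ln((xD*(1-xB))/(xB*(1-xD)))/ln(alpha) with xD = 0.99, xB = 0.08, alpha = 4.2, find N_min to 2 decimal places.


N_min = ln((xD*(1-xB))/(xB*(1-xD))) / ln(alpha)
Numerator inside ln: 0.9108 / 0.0008 = 1138.5
ln(1138.5) = 7.037467
ln(alpha) = ln(4.2) = 1.435085
N_min = 7.037467 / 1.435085 = 4.90


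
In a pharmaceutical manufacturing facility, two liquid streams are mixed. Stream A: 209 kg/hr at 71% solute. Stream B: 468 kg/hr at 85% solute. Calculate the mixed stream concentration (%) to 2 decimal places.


Mass balance on solute: F1*x1 + F2*x2 = F3*x3
F3 = F1 + F2 = 209 + 468 = 677 kg/hr
x3 = (F1*x1 + F2*x2)/F3
x3 = (209*0.71 + 468*0.85) / 677
x3 = 80.68%


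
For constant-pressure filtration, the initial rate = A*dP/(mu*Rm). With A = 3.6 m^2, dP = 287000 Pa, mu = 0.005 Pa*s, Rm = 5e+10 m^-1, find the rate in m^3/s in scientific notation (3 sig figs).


rate = A * dP / (mu * Rm)
rate = 3.6 * 287000 / (0.005 * 5e+10)
rate = 1033200.0 / 2.500e+08
rate = 4.13e-03 m^3/s


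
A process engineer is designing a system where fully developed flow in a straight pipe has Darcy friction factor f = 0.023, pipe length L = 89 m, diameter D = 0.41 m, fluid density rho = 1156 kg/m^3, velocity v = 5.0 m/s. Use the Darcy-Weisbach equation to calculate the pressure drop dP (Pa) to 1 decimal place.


dP = f * (L/D) * (rho*v^2/2)
dP = 0.023 * (89/0.41) * (1156*5.0^2/2)
L/D = 217.07317073
rho*v^2/2 = 1156*25.0/2 = 14450.0
dP = 0.023 * 217.07317073 * 14450.0
dP = 72144.3 Pa


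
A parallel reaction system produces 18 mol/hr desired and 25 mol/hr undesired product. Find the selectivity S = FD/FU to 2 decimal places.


S = desired product rate / undesired product rate
S = 18 / 25
S = 0.72


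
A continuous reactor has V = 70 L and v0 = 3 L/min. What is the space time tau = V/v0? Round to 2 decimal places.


tau = V / v0
tau = 70 / 3
tau = 23.33 min


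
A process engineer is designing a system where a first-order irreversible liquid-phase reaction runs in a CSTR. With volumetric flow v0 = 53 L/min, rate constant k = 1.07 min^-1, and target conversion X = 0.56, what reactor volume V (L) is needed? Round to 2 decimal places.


V = v0 * X / (k * (1 - X))
V = 53 * 0.56 / (1.07 * (1 - 0.56))
V = 29.68 / (1.07 * 0.44)
V = 29.68 / 0.4708
V = 63.04 L


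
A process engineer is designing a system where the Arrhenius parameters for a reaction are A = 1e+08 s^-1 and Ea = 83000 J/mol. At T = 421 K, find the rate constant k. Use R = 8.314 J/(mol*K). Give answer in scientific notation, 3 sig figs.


k = A * exp(-Ea/(R*T))
k = 1e+08 * exp(-83000 / (8.314 * 421))
k = 1e+08 * exp(-23.712971)
k = 5.03e-03


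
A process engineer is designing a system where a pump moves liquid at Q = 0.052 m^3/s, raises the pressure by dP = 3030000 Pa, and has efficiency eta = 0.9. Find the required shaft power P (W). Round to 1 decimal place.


P = Q * dP / eta
P = 0.052 * 3030000 / 0.9
P = 157560.0 / 0.9
P = 175066.7 W
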